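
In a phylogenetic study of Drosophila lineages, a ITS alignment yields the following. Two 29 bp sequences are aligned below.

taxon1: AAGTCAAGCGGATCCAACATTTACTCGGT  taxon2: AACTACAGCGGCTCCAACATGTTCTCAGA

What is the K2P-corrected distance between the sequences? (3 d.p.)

0.351

Of 29 sites, 1 differences are transitions and 7 are transversions, so P = 1/29 ≈ 0.034483 and Q = 7/29 ≈ 0.241379.
Under the Kimura two-parameter model, d = −½ ln(1 − 2P − Q) − ¼ ln(1 − 2Q).
1 − 2P − Q = 0.689655, giving −½ ln(0.689655) = 0.185782.
1 − 2Q = 0.517242, giving −¼ ln(0.517242) = 0.164811.
d = 0.185782 + 0.164811 = 0.350593.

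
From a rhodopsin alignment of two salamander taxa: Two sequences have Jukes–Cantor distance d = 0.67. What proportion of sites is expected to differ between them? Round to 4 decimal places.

0.4430

p = (3/4)(1 − e^(−4d/3)) = 0.75 × (1 − e^(-0.893333)) = 0.75 × (1 − 0.409289) = 0.443033.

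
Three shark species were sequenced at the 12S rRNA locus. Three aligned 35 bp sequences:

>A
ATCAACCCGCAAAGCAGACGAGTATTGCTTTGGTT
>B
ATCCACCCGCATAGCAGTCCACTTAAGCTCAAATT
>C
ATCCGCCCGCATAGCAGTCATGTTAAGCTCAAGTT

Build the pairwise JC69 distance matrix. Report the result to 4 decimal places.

A–B: 12/35 sites differ → p ≈ 0.342857, d = −0.75 ln(1 − 0.457143) = 0.458182 ≈ 0.4582.
A–C: 12/35 sites differ → p ≈ 0.342857, d = −0.75 ln(1 − 0.457143) = 0.458182 ≈ 0.4582.
B–C: 5/35 sites differ → p ≈ 0.142857, d = −0.75 ln(1 − 0.190476) = 0.158482 ≈ 0.1585.

d(A,B) = 0.4582, d(A,C) = 0.4582, d(B,C) = 0.1585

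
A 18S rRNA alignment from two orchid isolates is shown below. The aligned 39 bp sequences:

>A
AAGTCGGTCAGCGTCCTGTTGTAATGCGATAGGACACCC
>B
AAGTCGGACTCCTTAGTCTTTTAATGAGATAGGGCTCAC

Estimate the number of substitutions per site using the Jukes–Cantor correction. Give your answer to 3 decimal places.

0.396

The sequences differ at 12 of 39 sites, so p = 12/39 ≈ 0.307692.
d = −(3/4) ln(1 − 4p/3) = −0.75 ln(1 − 0.410256) = −0.75 ln(0.589744)
  = −0.75 × (-0.528067) = 0.396050 substitutions/site.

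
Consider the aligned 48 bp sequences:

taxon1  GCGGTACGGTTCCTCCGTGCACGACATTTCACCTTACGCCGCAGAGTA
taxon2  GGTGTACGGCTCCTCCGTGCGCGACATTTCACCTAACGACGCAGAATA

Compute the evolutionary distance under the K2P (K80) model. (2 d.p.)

Of 48 sites, 3 differences are transitions and 4 are transversions, so P = 3/48 = 0.0625 and Q = 4/48 ≈ 0.083333.
Under the Kimura two-parameter model, d = −½ ln(1 − 2P − Q) − ¼ ln(1 − 2Q).
1 − 2P − Q = 0.791667, giving −½ ln(0.791667) = 0.116807.
1 − 2Q = 0.833334, giving −¼ ln(0.833334) = 0.045580.
d = 0.116807 + 0.045580 = 0.162387.

0.16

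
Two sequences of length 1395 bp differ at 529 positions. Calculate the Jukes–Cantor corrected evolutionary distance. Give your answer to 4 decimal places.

p = 529/1395 ≈ 0.379211.
d = −(3/4) ln(1 − 4p/3) = −0.75 ln(1 − 0.505615) = −0.75 ln(0.494385)
  = −0.75 × (-0.704441) = 0.528331 substitutions/site.

0.5283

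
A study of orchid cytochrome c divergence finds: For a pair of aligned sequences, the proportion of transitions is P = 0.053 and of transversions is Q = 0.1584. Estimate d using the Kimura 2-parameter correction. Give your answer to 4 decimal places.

Under the Kimura two-parameter model, d = −½ ln(1 − 2P − Q) − ¼ ln(1 − 2Q).
1 − 2P − Q = 0.7356, giving −½ ln(0.7356) = 0.153534.
1 − 2Q = 0.6832, giving −¼ ln(0.6832) = 0.095242.
d = 0.153534 + 0.095242 = 0.248776.

0.2488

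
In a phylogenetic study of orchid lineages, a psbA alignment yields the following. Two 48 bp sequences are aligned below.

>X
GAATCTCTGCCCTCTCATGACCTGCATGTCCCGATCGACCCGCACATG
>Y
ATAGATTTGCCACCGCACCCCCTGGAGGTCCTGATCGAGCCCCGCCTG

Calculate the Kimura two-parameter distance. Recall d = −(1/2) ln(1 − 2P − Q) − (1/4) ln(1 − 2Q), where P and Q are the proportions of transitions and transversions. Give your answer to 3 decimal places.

0.520

Of 48 sites, 6 differences are transitions and 12 are transversions, so P = 6/48 = 0.125 and Q = 12/48 = 0.25.
Under the Kimura two-parameter model, d = −½ ln(1 − 2P − Q) − ¼ ln(1 − 2Q).
1 − 2P − Q = 0.5, giving −½ ln(0.5) = 0.346574.
1 − 2Q = 0.5, giving −¼ ln(0.5) = 0.173287.
d = 0.346574 + 0.173287 = 0.519861.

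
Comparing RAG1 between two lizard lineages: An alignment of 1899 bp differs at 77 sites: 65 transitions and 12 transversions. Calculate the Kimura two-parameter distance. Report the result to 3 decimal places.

0.042

P = 65/1899 ≈ 0.034229 and Q = 12/1899 ≈ 0.006319.
Under the Kimura two-parameter model, d = −½ ln(1 − 2P − Q) − ¼ ln(1 − 2Q).
1 − 2P − Q = 0.925223, giving −½ ln(0.925223) = 0.038860.
1 − 2Q = 0.987362, giving −¼ ln(0.987362) = 0.003180.
d = 0.038860 + 0.003180 = 0.042040.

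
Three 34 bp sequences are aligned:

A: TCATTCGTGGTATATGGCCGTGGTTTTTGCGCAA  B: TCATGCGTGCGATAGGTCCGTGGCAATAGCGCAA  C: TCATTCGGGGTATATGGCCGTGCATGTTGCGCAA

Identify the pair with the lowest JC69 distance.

A and C

A–B: 9/34 differ, p = 0.265, d = 0.326.
A–C: 4/34 differ, p = 0.118, d = 0.128.
B–C: 11/34 differ, p = 0.324, d = 0.423.
The smallest distance is between A and C.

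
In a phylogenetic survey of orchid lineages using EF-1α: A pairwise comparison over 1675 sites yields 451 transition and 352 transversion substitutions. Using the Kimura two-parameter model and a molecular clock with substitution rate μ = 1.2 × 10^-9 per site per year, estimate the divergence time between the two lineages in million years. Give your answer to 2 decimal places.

344.49

P = 451/1675 ≈ 0.269254 and Q = 352/1675 ≈ 0.210149.
Under the Kimura two-parameter model, d = −½ ln(1 − 2P − Q) − ¼ ln(1 − 2Q).
1 − 2P − Q = 0.251343, giving −½ ln(0.251343) = 0.690468.
1 − 2Q = 0.579702, giving −¼ ln(0.579702) = 0.136310.
d = 0.690468 + 0.136310 = 0.826778.
Under a molecular clock d = 2μt, so t = d/(2μ) = 0.826778 / (2 × 1.2 × 10^-9) = 344.49 million years.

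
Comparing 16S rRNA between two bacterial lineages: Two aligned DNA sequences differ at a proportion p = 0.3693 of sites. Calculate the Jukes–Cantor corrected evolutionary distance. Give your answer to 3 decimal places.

0.509

d = −(3/4) ln(1 − 4p/3) = −0.75 ln(1 − 0.4924) = −0.75 ln(0.5076)
  = −0.75 × (-0.678062) = 0.508547 substitutions/site.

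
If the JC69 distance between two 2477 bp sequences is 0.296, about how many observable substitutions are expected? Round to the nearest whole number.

Invert JC69: p = (3/4)(1 − e^(−4d/3)) = 0.75 × (1 − e^(-0.394667)) = 0.75 × (1 − 0.673904) = 0.244572.
Expected differing sites = pL ≈ 0.244572 × 2477 = 605.804844 ≈ 606.

606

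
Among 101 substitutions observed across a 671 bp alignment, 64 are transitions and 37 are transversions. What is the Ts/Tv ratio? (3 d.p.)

1.730

R = 64/37 = 1.729729… ≈ 1.730 (to 3 d.p.).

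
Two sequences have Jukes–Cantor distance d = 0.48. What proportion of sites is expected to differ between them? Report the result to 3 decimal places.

0.355

p = (3/4)(1 − e^(−4d/3)) = 0.75 × (1 − e^(-0.64)) = 0.75 × (1 − 0.527292) = 0.354531.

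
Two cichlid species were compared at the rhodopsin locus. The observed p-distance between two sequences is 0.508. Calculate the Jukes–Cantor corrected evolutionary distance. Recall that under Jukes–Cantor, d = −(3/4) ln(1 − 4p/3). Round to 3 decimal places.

d = −(3/4) ln(1 − 4p/3) = −0.75 ln(1 − 0.677333) = −0.75 ln(0.322667)
  = −0.75 × (-1.131134) = 0.848351 substitutions/site.

0.848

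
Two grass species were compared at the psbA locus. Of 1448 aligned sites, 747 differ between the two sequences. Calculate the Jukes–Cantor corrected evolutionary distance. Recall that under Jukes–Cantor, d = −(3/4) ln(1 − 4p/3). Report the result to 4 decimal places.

p = 747/1448 ≈ 0.515884.
d = −(3/4) ln(1 − 4p/3) = −0.75 ln(1 − 0.687845) = −0.75 ln(0.312155)
  = −0.75 × (-1.164255) = 0.873191 substitutions/site.

0.8732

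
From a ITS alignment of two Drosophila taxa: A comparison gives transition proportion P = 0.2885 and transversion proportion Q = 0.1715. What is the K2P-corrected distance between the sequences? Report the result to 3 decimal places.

Under the Kimura two-parameter model, d = −½ ln(1 − 2P − Q) − ¼ ln(1 − 2Q).
1 − 2P − Q = 0.2515, giving −½ ln(0.2515) = 0.690156.
1 − 2Q = 0.657, giving −¼ ln(0.657) = 0.105018.
d = 0.690156 + 0.105018 = 0.795174.

0.795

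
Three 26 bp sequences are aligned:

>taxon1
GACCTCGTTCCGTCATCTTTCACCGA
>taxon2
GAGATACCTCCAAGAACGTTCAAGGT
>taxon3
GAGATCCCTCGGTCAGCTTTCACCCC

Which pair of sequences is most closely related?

taxon1 and taxon3

taxon1–taxon2: 13/26 differ, p = 0.500, d = 0.824.
taxon1–taxon3: 8/26 differ, p = 0.308, d = 0.396.
taxon2–taxon3: 11/26 differ, p = 0.423, d = 0.623.
The smallest distance is between taxon1 and taxon3.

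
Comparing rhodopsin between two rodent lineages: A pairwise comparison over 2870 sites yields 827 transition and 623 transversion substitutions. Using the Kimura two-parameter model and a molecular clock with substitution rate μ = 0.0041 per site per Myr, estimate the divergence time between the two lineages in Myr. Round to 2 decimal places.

P = 827/2870 ≈ 0.288153 and Q = 623/2870 ≈ 0.217073.
Under the Kimura two-parameter model, d = −½ ln(1 − 2P − Q) − ¼ ln(1 − 2Q).
1 − 2P − Q = 0.206621, giving −½ ln(0.206621) = 0.788435.
1 − 2Q = 0.565854, giving −¼ ln(0.565854) = 0.142355.
d = 0.788435 + 0.142355 = 0.930790.
Under a molecular clock d = 2μt, so t = d/(2μ) = 0.930790 / (2 × 0.0041) = 113.51 Myr.

113.51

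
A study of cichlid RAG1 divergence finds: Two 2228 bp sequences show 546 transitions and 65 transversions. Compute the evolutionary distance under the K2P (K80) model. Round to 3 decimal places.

0.381

P = 546/2228 ≈ 0.245063 and Q = 65/2228 ≈ 0.029174.
Under the Kimura two-parameter model, d = −½ ln(1 − 2P − Q) − ¼ ln(1 − 2Q).
1 − 2P − Q = 0.4807, giving −½ ln(0.4807) = 0.366256.
1 − 2Q = 0.941652, giving −¼ ln(0.941652) = 0.015030.
d = 0.366256 + 0.015030 = 0.381286.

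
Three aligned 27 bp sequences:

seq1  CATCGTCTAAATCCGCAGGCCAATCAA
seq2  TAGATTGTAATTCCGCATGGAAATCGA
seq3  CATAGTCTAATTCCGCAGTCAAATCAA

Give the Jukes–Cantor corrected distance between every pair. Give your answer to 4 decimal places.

seq1–seq2: 10/27 sites differ → p ≈ 0.37037, d = −0.75 ln(1 − 0.493827) = 0.510658 ≈ 0.5107.
seq1–seq3: 4/27 sites differ → p ≈ 0.148148, d = −0.75 ln(1 − 0.197531) = 0.165047 ≈ 0.1650.
seq2–seq3: 8/27 sites differ → p ≈ 0.296296, d = −0.75 ln(1 − 0.395061) = 0.376971 ≈ 0.3770.

d(seq1,seq2) = 0.5107, d(seq1,seq3) = 0.1650, d(seq2,seq3) = 0.3770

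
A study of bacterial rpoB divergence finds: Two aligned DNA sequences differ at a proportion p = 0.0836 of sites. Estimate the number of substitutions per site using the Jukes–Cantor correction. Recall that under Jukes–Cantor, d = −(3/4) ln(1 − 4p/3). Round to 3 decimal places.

0.089

d = −(3/4) ln(1 − 4p/3) = −0.75 ln(1 − 0.111467) = −0.75 ln(0.888533)
  = −0.75 × (-0.118183) = 0.088637 substitutions/site.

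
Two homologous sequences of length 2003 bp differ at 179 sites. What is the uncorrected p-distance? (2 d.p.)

0.09

p = 179/2003 = 0.089365… ≈ 0.09 (to 2 d.p.).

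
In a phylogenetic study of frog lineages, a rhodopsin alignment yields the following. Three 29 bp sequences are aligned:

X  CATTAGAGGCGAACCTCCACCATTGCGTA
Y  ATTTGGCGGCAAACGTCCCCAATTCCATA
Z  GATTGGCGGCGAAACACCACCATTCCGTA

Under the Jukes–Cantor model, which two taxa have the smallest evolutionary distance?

X–Y: 10/29 differ, p = 0.345, d = 0.462.
X–Z: 6/29 differ, p = 0.207, d = 0.242.
Y–Z: 9/29 differ, p = 0.310, d = 0.401.
The smallest distance is between X and Z.

X and Z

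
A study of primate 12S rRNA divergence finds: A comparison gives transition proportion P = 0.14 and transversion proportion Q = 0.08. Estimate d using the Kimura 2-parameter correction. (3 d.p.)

0.267

Under the Kimura two-parameter model, d = −½ ln(1 − 2P − Q) − ¼ ln(1 − 2Q).
1 − 2P − Q = 0.64, giving −½ ln(0.64) = 0.223144.
1 − 2Q = 0.84, giving −¼ ln(0.84) = 0.043588.
d = 0.223144 + 0.043588 = 0.266732.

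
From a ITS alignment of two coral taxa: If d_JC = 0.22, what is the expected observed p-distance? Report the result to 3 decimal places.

0.191

p = (3/4)(1 − e^(−4d/3)) = 0.75 × (1 − e^(-0.293333)) = 0.75 × (1 − 0.745774) = 0.190670.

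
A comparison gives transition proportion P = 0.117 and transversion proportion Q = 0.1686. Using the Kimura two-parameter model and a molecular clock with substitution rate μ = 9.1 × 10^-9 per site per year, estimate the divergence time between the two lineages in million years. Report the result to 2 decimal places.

Under the Kimura two-parameter model, d = −½ ln(1 − 2P − Q) − ¼ ln(1 − 2Q).
1 − 2P − Q = 0.5974, giving −½ ln(0.5974) = 0.257584.
1 − 2Q = 0.6628, giving −¼ ln(0.6628) = 0.102820.
d = 0.257584 + 0.102820 = 0.360404.
Under a molecular clock d = 2μt, so t = d/(2μ) = 0.360404 / (2 × 9.1 × 10^-9) = 19.80 million years.

19.80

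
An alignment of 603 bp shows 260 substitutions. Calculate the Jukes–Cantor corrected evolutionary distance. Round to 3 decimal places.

p = 260/603 ≈ 0.431177.
d = −(3/4) ln(1 − 4p/3) = −0.75 ln(1 − 0.574903) = −0.75 ln(0.425097)
  = −0.75 × (-0.855438) = 0.641579 substitutions/site.

0.642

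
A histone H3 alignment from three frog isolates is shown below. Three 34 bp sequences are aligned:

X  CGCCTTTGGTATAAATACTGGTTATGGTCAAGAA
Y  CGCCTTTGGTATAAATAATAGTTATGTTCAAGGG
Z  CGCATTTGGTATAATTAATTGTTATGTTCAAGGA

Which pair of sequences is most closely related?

Y and Z

X–Y: 5/34 differ, p = 0.147, d = 0.164.
X–Z: 6/34 differ, p = 0.176, d = 0.201.
Y–Z: 4/34 differ, p = 0.118, d = 0.128.
The smallest distance is between Y and Z.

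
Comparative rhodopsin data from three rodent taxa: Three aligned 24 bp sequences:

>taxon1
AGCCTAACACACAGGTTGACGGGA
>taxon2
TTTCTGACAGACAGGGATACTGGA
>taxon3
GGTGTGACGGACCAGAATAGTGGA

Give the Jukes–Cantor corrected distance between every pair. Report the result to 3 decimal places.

taxon1–taxon2: 9/24 sites differ → p = 0.375, d = −0.75 ln(1 − 0.5) = 0.519860 ≈ 0.520.
taxon1–taxon3: 13/24 sites differ → p ≈ 0.541667, d = −0.75 ln(1 − 0.722223) = 0.960702 ≈ 0.961.
taxon2–taxon3: 8/24 sites differ → p ≈ 0.333333, d = −0.75 ln(1 − 0.444444) = 0.440839 ≈ 0.441.

d(taxon1,taxon2) = 0.520, d(taxon1,taxon3) = 0.961, d(taxon2,taxon3) = 0.441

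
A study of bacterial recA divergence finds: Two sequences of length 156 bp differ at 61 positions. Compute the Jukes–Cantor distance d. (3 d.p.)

0.553

p = 61/156 ≈ 0.391026.
d = −(3/4) ln(1 − 4p/3) = −0.75 ln(1 − 0.521368) = −0.75 ln(0.478632)
  = −0.75 × (-0.736823) = 0.552617 substitutions/site.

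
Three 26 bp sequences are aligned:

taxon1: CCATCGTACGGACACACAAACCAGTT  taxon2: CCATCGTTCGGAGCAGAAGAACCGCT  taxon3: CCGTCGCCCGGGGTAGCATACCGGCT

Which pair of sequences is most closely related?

taxon1–taxon2: 10/26 differ, p = 0.385, d = 0.539.
taxon1–taxon3: 11/26 differ, p = 0.423, d = 0.623.
taxon2–taxon3: 9/26 differ, p = 0.346, d = 0.464.
The smallest distance is between taxon2 and taxon3.

taxon2 and taxon3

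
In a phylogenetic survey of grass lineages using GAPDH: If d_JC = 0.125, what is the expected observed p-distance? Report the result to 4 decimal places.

p = (3/4)(1 − e^(−4d/3)) = 0.75 × (1 − e^(-0.166667)) = 0.75 × (1 − 0.846481) = 0.115139.

0.1151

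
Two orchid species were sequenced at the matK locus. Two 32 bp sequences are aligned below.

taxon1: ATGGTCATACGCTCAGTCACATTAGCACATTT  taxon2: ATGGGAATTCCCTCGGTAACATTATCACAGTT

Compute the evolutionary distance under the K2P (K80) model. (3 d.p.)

0.309

Of 32 sites, 1 differences are transitions and 7 are transversions, so P = 1/32 = 0.03125 and Q = 7/32 = 0.21875.
Under the Kimura two-parameter model, d = −½ ln(1 − 2P − Q) − ¼ ln(1 − 2Q).
1 − 2P − Q = 0.71875, giving −½ ln(0.71875) = 0.165121.
1 − 2Q = 0.5625, giving −¼ ln(0.5625) = 0.143841.
d = 0.165121 + 0.143841 = 0.308962.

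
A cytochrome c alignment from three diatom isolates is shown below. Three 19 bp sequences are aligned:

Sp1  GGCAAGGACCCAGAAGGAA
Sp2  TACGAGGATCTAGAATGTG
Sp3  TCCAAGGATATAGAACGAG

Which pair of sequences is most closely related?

Sp1–Sp2: 8/19 differ, p = 0.421, d = 0.618.
Sp1–Sp3: 7/19 differ, p = 0.368, d = 0.507.
Sp2–Sp3: 5/19 differ, p = 0.263, d = 0.324.
The smallest distance is between Sp2 and Sp3.

Sp2 and Sp3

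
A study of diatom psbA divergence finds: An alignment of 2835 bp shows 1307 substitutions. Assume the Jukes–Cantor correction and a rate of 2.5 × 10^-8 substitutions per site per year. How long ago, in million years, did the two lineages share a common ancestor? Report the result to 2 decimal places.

14.31

p = 1307/2835 ≈ 0.461023.
d = −(3/4) ln(1 − 4p/3) = −0.75 ln(1 − 0.614697) = −0.75 ln(0.385303)
  = −0.75 × (-0.953725) = 0.715294 substitutions/site.
Under a molecular clock d = 2μt, so t = d/(2μ) = 0.715294 / (2 × 2.5 × 10^-8) = 14.31 million years.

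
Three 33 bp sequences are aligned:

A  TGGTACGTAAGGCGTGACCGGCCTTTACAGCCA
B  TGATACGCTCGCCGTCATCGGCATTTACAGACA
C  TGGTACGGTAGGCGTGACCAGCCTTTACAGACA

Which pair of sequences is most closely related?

A and C

A–B: 9/33 differ, p = 0.273, d = 0.339.
A–C: 4/33 differ, p = 0.121, d = 0.132.
B–C: 8/33 differ, p = 0.242, d = 0.293.
The smallest distance is between A and C.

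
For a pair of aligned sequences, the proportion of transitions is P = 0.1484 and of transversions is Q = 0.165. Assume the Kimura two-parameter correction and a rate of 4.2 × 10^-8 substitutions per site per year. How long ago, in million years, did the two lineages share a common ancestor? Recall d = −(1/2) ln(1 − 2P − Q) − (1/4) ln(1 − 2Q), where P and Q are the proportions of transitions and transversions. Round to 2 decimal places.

4.88

Under the Kimura two-parameter model, d = −½ ln(1 − 2P − Q) − ¼ ln(1 − 2Q).
1 − 2P − Q = 0.5382, giving −½ ln(0.5382) = 0.309763.
1 − 2Q = 0.67, giving −¼ ln(0.67) = 0.100119.
d = 0.309763 + 0.100119 = 0.409882.
Under a molecular clock d = 2μt, so t = d/(2μ) = 0.409882 / (2 × 4.2 × 10^-8) = 4.88 million years.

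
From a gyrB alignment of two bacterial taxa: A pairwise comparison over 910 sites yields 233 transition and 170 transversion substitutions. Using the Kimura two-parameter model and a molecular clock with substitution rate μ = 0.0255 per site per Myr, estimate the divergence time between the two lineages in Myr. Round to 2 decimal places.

14.06

P = 233/910 ≈ 0.256044 and Q = 170/910 ≈ 0.186813.
Under the Kimura two-parameter model, d = −½ ln(1 − 2P − Q) − ¼ ln(1 − 2Q).
1 − 2P − Q = 0.301099, giving −½ ln(0.301099) = 0.600158.
1 − 2Q = 0.626374, giving −¼ ln(0.626374) = 0.116952.
d = 0.600158 + 0.116952 = 0.717110.
Under a molecular clock d = 2μt, so t = d/(2μ) = 0.717110 / (2 × 0.0255) = 14.06 Myr.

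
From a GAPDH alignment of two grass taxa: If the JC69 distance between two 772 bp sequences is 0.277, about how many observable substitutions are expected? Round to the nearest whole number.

Invert JC69: p = (3/4)(1 − e^(−4d/3)) = 0.75 × (1 − e^(-0.369333)) = 0.75 × (1 − 0.691195) = 0.231604.
Expected differing sites = pL ≈ 0.231604 × 772 = 178.798288 ≈ 179.

179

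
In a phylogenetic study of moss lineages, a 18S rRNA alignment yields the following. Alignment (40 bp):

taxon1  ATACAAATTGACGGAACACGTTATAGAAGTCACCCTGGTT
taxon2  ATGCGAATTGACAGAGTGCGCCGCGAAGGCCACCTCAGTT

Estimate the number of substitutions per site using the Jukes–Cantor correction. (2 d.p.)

0.63

The sequences differ at 17 of 40 sites, so p = 17/40 = 0.425.
d = −(3/4) ln(1 − 4p/3) = −0.75 ln(1 − 0.566667) = −0.75 ln(0.433333)
  = −0.75 × (-0.836249) = 0.627187 substitutions/site.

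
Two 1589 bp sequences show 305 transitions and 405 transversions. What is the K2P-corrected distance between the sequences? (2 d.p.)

P = 305/1589 ≈ 0.191945 and Q = 405/1589 ≈ 0.254877.
Under the Kimura two-parameter model, d = −½ ln(1 − 2P − Q) − ¼ ln(1 − 2Q).
1 − 2P − Q = 0.361233, giving −½ ln(0.361233) = 0.509116.
1 − 2Q = 0.490246, giving −¼ ln(0.490246) = 0.178212.
d = 0.509116 + 0.178212 = 0.687328.

0.69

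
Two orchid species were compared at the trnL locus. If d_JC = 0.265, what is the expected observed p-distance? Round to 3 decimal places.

p = (3/4)(1 − e^(−4d/3)) = 0.75 × (1 − e^(-0.353333)) = 0.75 × (1 − 0.702343) = 0.223243.

0.223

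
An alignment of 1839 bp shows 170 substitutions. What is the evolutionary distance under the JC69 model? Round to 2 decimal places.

0.10

p = 170/1839 ≈ 0.092442.
d = −(3/4) ln(1 − 4p/3) = −0.75 ln(1 − 0.123256) = −0.75 ln(0.876744)
  = −0.75 × (-0.131540) = 0.098655 substitutions/site.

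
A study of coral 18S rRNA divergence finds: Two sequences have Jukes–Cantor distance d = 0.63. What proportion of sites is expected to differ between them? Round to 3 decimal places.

p = (3/4)(1 − e^(−4d/3)) = 0.75 × (1 − e^(-0.84)) = 0.75 × (1 − 0.431711) = 0.426217.

0.426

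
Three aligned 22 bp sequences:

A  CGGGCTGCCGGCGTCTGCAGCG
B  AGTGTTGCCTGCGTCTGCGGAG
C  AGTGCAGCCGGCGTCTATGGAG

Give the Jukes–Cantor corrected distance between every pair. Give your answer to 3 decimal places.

A–B: 6/22 sites differ → p ≈ 0.272727, d = −0.75 ln(1 − 0.363636) = 0.338988 ≈ 0.339.
A–C: 7/22 sites differ → p ≈ 0.318182, d = −0.75 ln(1 − 0.424243) = 0.414052 ≈ 0.414.
B–C: 5/22 sites differ → p ≈ 0.227273, d = −0.75 ln(1 − 0.303031) = 0.270761 ≈ 0.271.

d(A,B) = 0.339, d(A,C) = 0.414, d(B,C) = 0.271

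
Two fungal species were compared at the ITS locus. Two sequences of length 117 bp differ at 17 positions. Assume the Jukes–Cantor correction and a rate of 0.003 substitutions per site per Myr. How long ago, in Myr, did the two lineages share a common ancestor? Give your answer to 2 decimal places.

p = 17/117 ≈ 0.145299.
d = −(3/4) ln(1 − 4p/3) = −0.75 ln(1 − 0.193732) = −0.75 ln(0.806268)
  = −0.75 × (-0.215339) = 0.161504 substitutions/site.
Under a molecular clock d = 2μt, so t = d/(2μ) = 0.161504 / (2 × 0.003) = 26.92 Myr.

26.92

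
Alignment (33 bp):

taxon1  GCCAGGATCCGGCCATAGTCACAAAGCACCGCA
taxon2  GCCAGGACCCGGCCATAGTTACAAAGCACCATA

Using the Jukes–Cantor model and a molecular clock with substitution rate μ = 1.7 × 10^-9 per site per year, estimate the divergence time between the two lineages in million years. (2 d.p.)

The sequences differ at 4 of 33 sites (8, 20, 31, 32), so p = 4/33 ≈ 0.121212.
d = −(3/4) ln(1 − 4p/3) = −0.75 ln(1 − 0.161616) = −0.75 ln(0.838384)
  = −0.75 × (-0.176279) = 0.132209 substitutions/site.
Under a molecular clock d = 2μt, so t = d/(2μ) = 0.132209 / (2 × 1.7 × 10^-9) = 38.89 million years.

38.89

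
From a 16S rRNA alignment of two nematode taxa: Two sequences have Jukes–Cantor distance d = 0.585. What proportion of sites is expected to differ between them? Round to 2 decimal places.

0.41

p = (3/4)(1 − e^(−4d/3)) = 0.75 × (1 − e^(-0.78)) = 0.75 × (1 − 0.458406) = 0.406196.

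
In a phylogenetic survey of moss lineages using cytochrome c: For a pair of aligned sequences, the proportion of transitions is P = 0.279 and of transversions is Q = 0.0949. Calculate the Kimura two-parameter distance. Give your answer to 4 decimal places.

Under the Kimura two-parameter model, d = −½ ln(1 − 2P − Q) − ¼ ln(1 − 2Q).
1 − 2P − Q = 0.3471, giving −½ ln(0.3471) = 0.529071.
1 − 2Q = 0.8102, giving −¼ ln(0.8102) = 0.052619.
d = 0.529071 + 0.052619 = 0.581690.

0.5817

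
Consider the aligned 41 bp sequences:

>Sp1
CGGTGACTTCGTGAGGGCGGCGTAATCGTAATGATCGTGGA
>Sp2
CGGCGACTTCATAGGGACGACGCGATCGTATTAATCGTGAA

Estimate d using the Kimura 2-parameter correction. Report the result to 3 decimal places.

Of 41 sites, 10 differences are transitions and 1 are transversions, so P = 10/41 ≈ 0.243902 and Q = 1/41 ≈ 0.02439.
Under the Kimura two-parameter model, d = −½ ln(1 − 2P − Q) − ¼ ln(1 − 2Q).
1 − 2P − Q = 0.487806, giving −½ ln(0.487806) = 0.358919.
1 − 2Q = 0.95122, giving −¼ ln(0.95122) = 0.012502.
d = 0.358919 + 0.012502 = 0.371421.

0.371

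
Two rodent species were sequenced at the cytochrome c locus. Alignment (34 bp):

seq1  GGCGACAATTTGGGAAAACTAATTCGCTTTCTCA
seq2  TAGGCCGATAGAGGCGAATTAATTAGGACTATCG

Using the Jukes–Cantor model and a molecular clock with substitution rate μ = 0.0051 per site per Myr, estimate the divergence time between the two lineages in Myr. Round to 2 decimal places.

The sequences differ at 17 of 34 sites, so p = 17/34 = 0.5.
d = −(3/4) ln(1 − 4p/3) = −0.75 ln(1 − 0.666667) = −0.75 ln(0.333333)
  = −0.75 × (-1.098613) = 0.823960 substitutions/site.
Under a molecular clock d = 2μt, so t = d/(2μ) = 0.823960 / (2 × 0.0051) = 80.78 Myr.

80.78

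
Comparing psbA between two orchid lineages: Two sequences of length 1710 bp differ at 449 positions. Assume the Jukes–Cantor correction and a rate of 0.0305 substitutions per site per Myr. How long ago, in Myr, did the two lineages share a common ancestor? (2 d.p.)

5.30

p = 449/1710 ≈ 0.262573.
d = −(3/4) ln(1 − 4p/3) = −0.75 ln(1 − 0.350097) = −0.75 ln(0.649903)
  = −0.75 × (-0.430932) = 0.323199 substitutions/site.
Under a molecular clock d = 2μt, so t = d/(2μ) = 0.323199 / (2 × 0.0305) = 5.30 Myr.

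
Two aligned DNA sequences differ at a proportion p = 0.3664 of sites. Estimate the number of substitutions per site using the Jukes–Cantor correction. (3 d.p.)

0.503

d = −(3/4) ln(1 − 4p/3) = −0.75 ln(1 − 0.488533) = −0.75 ln(0.511467)
  = −0.75 × (-0.670472) = 0.502854 substitutions/site.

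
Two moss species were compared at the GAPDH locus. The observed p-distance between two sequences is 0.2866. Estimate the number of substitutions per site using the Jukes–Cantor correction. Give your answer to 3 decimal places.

d = −(3/4) ln(1 − 4p/3) = −0.75 ln(1 − 0.382133) = −0.75 ln(0.617867)
  = −0.75 × (-0.481482) = 0.361112 substitutions/site.

0.361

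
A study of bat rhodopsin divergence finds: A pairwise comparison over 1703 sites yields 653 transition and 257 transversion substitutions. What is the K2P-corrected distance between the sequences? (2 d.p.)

1.34

P = 653/1703 ≈ 0.383441 and Q = 257/1703 ≈ 0.15091.
Under the Kimura two-parameter model, d = −½ ln(1 − 2P − Q) − ¼ ln(1 − 2Q).
1 − 2P − Q = 0.082208, giving −½ ln(0.082208) = 1.249251.
1 − 2Q = 0.69818, giving −¼ ln(0.69818) = 0.089820.
d = 1.249251 + 0.089820 = 1.339071.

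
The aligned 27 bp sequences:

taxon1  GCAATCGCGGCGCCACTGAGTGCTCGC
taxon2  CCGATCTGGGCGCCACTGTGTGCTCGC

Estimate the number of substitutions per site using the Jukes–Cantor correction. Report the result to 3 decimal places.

The sequences differ at 5 of 27 sites (1, 3, 7, 8, 19), so p = 5/27 ≈ 0.185185.
d = −(3/4) ln(1 − 4p/3) = −0.75 ln(1 − 0.246913) = −0.75 ln(0.753087)
  = −0.75 × (-0.283575) = 0.212681 substitutions/site.

0.213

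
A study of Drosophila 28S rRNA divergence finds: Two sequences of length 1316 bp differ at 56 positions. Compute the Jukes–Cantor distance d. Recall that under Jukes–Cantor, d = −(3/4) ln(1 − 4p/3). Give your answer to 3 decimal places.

p = 56/1316 ≈ 0.042553.
d = −(3/4) ln(1 − 4p/3) = −0.75 ln(1 − 0.056737) = −0.75 ln(0.943263)
  = −0.75 × (-0.058410) = 0.043808 substitutions/site.

0.044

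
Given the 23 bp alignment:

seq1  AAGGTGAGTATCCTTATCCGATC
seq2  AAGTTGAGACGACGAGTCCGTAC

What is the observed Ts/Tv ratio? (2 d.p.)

0.11

Transitions are A↔G and C↔T; transversions are all other mismatches.
Transitions: 1. Transversions: 9.
R = 1/9 = 0.111111… ≈ 0.11 (to 2 d.p.).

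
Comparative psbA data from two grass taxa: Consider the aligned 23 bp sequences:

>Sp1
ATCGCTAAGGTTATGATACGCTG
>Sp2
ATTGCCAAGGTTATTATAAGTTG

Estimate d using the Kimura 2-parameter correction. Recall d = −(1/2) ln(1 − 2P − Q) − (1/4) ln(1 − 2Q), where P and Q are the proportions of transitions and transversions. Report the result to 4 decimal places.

Of 23 sites, 3 differences are transitions and 2 are transversions, so P = 3/23 ≈ 0.130435 and Q = 2/23 ≈ 0.086957.
Under the Kimura two-parameter model, d = −½ ln(1 − 2P − Q) − ¼ ln(1 − 2Q).
1 − 2P − Q = 0.652173, giving −½ ln(0.652173) = 0.213723.
1 − 2Q = 0.826086, giving −¼ ln(0.826086) = 0.047764.
d = 0.213723 + 0.047764 = 0.261487.

0.2615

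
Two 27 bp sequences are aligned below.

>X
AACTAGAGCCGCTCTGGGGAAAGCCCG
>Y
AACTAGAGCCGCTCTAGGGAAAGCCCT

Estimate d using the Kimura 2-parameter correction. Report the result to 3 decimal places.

Of 27 sites, 1 differences are transitions and 1 are transversions, so P = 1/27 ≈ 0.037037 and Q = 1/27 ≈ 0.037037.
Under the Kimura two-parameter model, d = −½ ln(1 − 2P − Q) − ¼ ln(1 − 2Q).
1 − 2P − Q = 0.888889, giving −½ ln(0.888889) = 0.058891.
1 − 2Q = 0.925926, giving −¼ ln(0.925926) = 0.019240.
d = 0.058891 + 0.019240 = 0.078131.

0.078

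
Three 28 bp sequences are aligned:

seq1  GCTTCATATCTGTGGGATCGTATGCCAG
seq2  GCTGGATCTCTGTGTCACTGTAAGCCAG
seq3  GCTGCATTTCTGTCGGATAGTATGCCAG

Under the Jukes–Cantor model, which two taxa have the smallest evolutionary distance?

seq1 and seq3

seq1–seq2: 8/28 differ, p = 0.286, d = 0.360.
seq1–seq3: 4/28 differ, p = 0.143, d = 0.158.
seq2–seq3: 8/28 differ, p = 0.286, d = 0.360.
The smallest distance is between seq1 and seq3.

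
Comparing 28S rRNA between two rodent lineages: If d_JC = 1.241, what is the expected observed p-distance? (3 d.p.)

0.607

p = (3/4)(1 − e^(−4d/3)) = 0.75 × (1 − e^(-1.654667)) = 0.75 × (1 − 0.191156) = 0.606633.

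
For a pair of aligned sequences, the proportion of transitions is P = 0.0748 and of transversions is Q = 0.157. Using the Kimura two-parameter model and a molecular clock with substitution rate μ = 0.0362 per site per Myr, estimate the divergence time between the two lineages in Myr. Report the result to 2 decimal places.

3.83

Under the Kimura two-parameter model, d = −½ ln(1 − 2P − Q) − ¼ ln(1 − 2Q).
1 − 2P − Q = 0.6934, giving −½ ln(0.6934) = 0.183074.
1 − 2Q = 0.686, giving −¼ ln(0.686) = 0.094219.
d = 0.183074 + 0.094219 = 0.277293.
Under a molecular clock d = 2μt, so t = d/(2μ) = 0.277293 / (2 × 0.0362) = 3.83 Myr.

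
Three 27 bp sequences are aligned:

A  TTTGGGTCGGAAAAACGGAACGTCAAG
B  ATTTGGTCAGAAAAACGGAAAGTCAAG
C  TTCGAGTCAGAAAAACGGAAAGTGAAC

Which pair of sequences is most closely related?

A and B

A–B: 4/27 differ, p = 0.148, d = 0.165.
A–C: 6/27 differ, p = 0.222, d = 0.264.
B–C: 6/27 differ, p = 0.222, d = 0.264.
The smallest distance is between A and B.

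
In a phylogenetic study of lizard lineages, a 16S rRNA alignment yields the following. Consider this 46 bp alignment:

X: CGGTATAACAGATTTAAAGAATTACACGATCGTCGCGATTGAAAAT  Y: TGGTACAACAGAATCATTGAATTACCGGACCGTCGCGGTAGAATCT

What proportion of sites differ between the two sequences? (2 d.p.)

0.28

The sequences differ at 13 of 46 positions.
p = 13/46 = 0.282608… ≈ 0.28 (to 2 d.p.).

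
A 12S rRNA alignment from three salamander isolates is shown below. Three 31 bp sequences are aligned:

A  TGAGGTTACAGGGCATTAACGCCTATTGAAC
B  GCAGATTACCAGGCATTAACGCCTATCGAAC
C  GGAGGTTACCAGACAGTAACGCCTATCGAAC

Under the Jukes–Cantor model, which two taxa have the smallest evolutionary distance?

A–B: 6/31 differ, p = 0.194, d = 0.224.
A–C: 6/31 differ, p = 0.194, d = 0.224.
B–C: 4/31 differ, p = 0.129, d = 0.142.
The smallest distance is between B and C.

B and C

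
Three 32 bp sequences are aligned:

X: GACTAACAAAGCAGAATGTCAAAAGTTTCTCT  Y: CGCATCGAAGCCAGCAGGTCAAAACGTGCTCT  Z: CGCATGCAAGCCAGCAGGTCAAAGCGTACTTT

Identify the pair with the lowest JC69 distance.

Y and Z

X–Y: 13/32 differ, p = 0.406, d = 0.585.
X–Z: 14/32 differ, p = 0.438, d = 0.657.
Y–Z: 5/32 differ, p = 0.156, d = 0.175.
The smallest distance is between Y and Z.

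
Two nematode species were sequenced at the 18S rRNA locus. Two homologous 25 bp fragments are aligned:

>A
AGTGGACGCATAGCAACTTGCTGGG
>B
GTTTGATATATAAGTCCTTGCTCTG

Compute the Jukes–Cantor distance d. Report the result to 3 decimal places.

0.766

The sequences differ at 12 of 25 sites, so p = 12/25 = 0.48.
d = −(3/4) ln(1 − 4p/3) = −0.75 ln(1 − 0.64) = −0.75 ln(0.36)
  = −0.75 × (-1.021651) = 0.766238 substitutions/site.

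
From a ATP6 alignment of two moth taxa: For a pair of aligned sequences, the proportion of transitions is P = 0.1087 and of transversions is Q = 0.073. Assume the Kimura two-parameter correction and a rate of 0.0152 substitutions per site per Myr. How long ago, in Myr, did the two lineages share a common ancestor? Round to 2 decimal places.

6.94

Under the Kimura two-parameter model, d = −½ ln(1 − 2P − Q) − ¼ ln(1 − 2Q).
1 − 2P − Q = 0.7096, giving −½ ln(0.7096) = 0.171527.
1 − 2Q = 0.854, giving −¼ ln(0.854) = 0.039456.
d = 0.171527 + 0.039456 = 0.210983.
Under a molecular clock d = 2μt, so t = d/(2μ) = 0.210983 / (2 × 0.0152) = 6.94 Myr.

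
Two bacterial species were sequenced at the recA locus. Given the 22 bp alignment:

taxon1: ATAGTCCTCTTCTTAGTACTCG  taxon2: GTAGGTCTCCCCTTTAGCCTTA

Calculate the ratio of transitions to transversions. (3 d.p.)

1.750

Transitions are A↔G and C↔T; transversions are all other mismatches.
Transitions: 7. Transversions: 4.
R = 7/4 = 1.750.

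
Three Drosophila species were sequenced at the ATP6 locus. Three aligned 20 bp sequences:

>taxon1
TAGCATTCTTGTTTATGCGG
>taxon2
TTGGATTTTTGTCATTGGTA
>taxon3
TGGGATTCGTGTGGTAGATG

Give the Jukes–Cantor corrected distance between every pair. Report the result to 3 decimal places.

d(taxon1,taxon2) = 0.687, d(taxon1,taxon3) = 0.687, d(taxon2,taxon3) = 0.572

taxon1–taxon2: 9/20 sites differ → p = 0.45, d = −0.75 ln(1 − 0.6) = 0.687218 ≈ 0.687.
taxon1–taxon3: 9/20 sites differ → p = 0.45, d = −0.75 ln(1 − 0.6) = 0.687218 ≈ 0.687.
taxon2–taxon3: 8/20 sites differ → p = 0.4, d = −0.75 ln(1 − 0.533333) = 0.571605 ≈ 0.572.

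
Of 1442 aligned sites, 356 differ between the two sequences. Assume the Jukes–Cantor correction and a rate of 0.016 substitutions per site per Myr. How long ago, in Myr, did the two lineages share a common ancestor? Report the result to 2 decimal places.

p = 356/1442 ≈ 0.246879.
d = −(3/4) ln(1 − 4p/3) = −0.75 ln(1 − 0.329172) = −0.75 ln(0.670828)
  = −0.75 × (-0.399243) = 0.299432 substitutions/site.
Under a molecular clock d = 2μt, so t = d/(2μ) = 0.299432 / (2 × 0.016) = 9.36 Myr.

9.36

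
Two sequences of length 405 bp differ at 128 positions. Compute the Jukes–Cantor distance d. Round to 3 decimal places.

p = 128/405 ≈ 0.316049.
d = −(3/4) ln(1 − 4p/3) = −0.75 ln(1 − 0.421399) = −0.75 ln(0.578601)
  = −0.75 × (-0.547142) = 0.410357 substitutions/site.

0.410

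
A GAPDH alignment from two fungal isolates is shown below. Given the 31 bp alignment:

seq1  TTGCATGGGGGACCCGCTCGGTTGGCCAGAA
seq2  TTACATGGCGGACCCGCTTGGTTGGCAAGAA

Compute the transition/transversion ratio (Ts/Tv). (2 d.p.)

Transitions are A↔G and C↔T; transversions are all other mismatches.
Transitions: 2. Transversions: 2.
R = 2/2 = 1.00.

1.00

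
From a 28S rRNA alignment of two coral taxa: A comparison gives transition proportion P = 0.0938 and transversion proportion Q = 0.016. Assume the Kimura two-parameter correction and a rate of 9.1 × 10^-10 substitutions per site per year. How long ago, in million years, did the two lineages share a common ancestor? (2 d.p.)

Under the Kimura two-parameter model, d = −½ ln(1 − 2P − Q) − ¼ ln(1 − 2Q).
1 − 2P − Q = 0.7964, giving −½ ln(0.7964) = 0.113827.
1 − 2Q = 0.968, giving −¼ ln(0.968) = 0.008131.
d = 0.113827 + 0.008131 = 0.121958.
Under a molecular clock d = 2μt, so t = d/(2μ) = 0.121958 / (2 × 9.1 × 10^-10) = 67.01 million years.

67.01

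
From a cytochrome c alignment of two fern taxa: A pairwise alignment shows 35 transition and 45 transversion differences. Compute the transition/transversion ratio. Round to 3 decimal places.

0.778

R = 35/45 = 0.777777… ≈ 0.778 (to 3 d.p.).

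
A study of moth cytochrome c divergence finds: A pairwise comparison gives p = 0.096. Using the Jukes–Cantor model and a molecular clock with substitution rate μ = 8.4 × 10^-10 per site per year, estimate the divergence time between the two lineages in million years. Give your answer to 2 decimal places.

d = −(3/4) ln(1 − 4p/3) = −0.75 ln(1 − 0.128) = −0.75 ln(0.872)
  = −0.75 × (-0.136966) = 0.102725 substitutions/site.
Under a molecular clock d = 2μt, so t = d/(2μ) = 0.102725 / (2 × 8.4 × 10^-10) = 61.15 million years.

61.15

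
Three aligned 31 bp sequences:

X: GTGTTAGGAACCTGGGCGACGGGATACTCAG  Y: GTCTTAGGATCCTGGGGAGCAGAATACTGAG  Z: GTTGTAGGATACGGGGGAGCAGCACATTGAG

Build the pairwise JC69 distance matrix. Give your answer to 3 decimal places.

d(X,Y) = 0.316, d(X,Z) = 0.614, d(Y,Z) = 0.269

X–Y: 8/31 sites differ → p ≈ 0.258065, d = −0.75 ln(1 − 0.344087) = 0.316295 ≈ 0.316.
X–Z: 13/31 sites differ → p ≈ 0.419355, d = −0.75 ln(1 − 0.55914) = 0.614271 ≈ 0.614.
Y–Z: 7/31 sites differ → p ≈ 0.225806, d = −0.75 ln(1 − 0.301075) = 0.268659 ≈ 0.269.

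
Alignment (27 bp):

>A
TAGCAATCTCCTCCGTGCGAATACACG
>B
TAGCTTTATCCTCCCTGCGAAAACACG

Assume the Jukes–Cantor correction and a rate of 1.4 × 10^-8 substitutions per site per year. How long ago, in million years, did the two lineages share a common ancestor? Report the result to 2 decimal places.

The sequences differ at 5 of 27 sites (5, 6, 8, 15, 22), so p = 5/27 ≈ 0.185185.
d = −(3/4) ln(1 − 4p/3) = −0.75 ln(1 − 0.246913) = −0.75 ln(0.753087)
  = −0.75 × (-0.283575) = 0.212681 substitutions/site.
Under a molecular clock d = 2μt, so t = d/(2μ) = 0.212681 / (2 × 1.4 × 10^-8) = 7.60 million years.

7.60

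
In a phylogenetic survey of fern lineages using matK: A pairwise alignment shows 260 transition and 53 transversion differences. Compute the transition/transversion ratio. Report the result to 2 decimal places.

R = 260/53 = 4.905660… ≈ 4.91 (to 2 d.p.).

4.91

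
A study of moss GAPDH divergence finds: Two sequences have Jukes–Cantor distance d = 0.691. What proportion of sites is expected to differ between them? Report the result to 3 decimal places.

p = (3/4)(1 − e^(−4d/3)) = 0.75 × (1 − e^(-0.921333)) = 0.75 × (1 − 0.397988) = 0.451509.

0.452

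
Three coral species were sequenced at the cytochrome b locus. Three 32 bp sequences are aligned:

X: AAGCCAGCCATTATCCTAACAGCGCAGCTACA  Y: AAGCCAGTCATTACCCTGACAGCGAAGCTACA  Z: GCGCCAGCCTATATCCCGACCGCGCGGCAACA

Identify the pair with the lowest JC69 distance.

X and Y

X–Y: 4/32 differ, p = 0.125, d = 0.137.
X–Z: 9/32 differ, p = 0.281, d = 0.353.
Y–Z: 11/32 differ, p = 0.344, d = 0.460.
The smallest distance is between X and Y.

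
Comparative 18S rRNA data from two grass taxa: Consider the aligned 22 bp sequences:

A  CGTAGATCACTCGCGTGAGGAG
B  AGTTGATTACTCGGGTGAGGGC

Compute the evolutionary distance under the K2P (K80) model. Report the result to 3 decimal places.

0.339

Of 22 sites, 2 differences are transitions and 4 are transversions, so P = 2/22 ≈ 0.090909 and Q = 4/22 ≈ 0.181818.
Under the Kimura two-parameter model, d = −½ ln(1 − 2P − Q) − ¼ ln(1 − 2Q).
1 − 2P − Q = 0.636364, giving −½ ln(0.636364) = 0.225992.
1 − 2Q = 0.636364, giving −¼ ln(0.636364) = 0.112996.
d = 0.225992 + 0.112996 = 0.338988.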